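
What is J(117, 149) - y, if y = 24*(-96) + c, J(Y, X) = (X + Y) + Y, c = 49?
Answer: 2638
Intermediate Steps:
J(Y, X) = X + 2*Y
y = -2255 (y = 24*(-96) + 49 = -2304 + 49 = -2255)
J(117, 149) - y = (149 + 2*117) - 1*(-2255) = (149 + 234) + 2255 = 383 + 2255 = 2638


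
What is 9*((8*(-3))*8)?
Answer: -1728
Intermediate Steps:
9*((8*(-3))*8) = 9*(-24*8) = 9*(-192) = -1728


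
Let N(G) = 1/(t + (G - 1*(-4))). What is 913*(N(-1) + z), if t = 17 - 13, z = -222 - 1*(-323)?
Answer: 646404/7 ≈ 92343.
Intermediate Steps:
z = 101 (z = -222 + 323 = 101)
t = 4
N(G) = 1/(8 + G) (N(G) = 1/(4 + (G - 1*(-4))) = 1/(4 + (G + 4)) = 1/(4 + (4 + G)) = 1/(8 + G))
913*(N(-1) + z) = 913*(1/(8 - 1) + 101) = 913*(1/7 + 101) = 913*(⅐ + 101) = 913*(708/7) = 646404/7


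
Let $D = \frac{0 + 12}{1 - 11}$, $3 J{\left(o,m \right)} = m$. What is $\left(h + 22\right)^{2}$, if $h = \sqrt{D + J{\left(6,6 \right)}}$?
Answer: $\frac{2424}{5} + \frac{88 \sqrt{5}}{5} \approx 524.15$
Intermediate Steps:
$J{\left(o,m \right)} = \frac{m}{3}$
$D = - \frac{6}{5}$ ($D = \frac{12}{-10} = 12 \left(- \frac{1}{10}\right) = - \frac{6}{5} \approx -1.2$)
$h = \frac{2 \sqrt{5}}{5}$ ($h = \sqrt{- \frac{6}{5} + \frac{1}{3} \cdot 6} = \sqrt{- \frac{6}{5} + 2} = \sqrt{\frac{4}{5}} = \frac{2 \sqrt{5}}{5} \approx 0.89443$)
$\left(h + 22\right)^{2} = \left(\frac{2 \sqrt{5}}{5} + 22\right)^{2} = \left(22 + \frac{2 \sqrt{5}}{5}\right)^{2}$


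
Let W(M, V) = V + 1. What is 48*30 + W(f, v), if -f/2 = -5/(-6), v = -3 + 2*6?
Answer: 1450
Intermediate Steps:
v = 9 (v = -3 + 12 = 9)
f = -5/3 (f = -(-10)/(-6) = -(-10)*(-1)/6 = -2*⅚ = -5/3 ≈ -1.6667)
W(M, V) = 1 + V
48*30 + W(f, v) = 48*30 + (1 + 9) = 1440 + 10 = 1450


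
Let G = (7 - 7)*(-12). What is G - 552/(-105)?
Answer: 184/35 ≈ 5.2571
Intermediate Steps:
G = 0 (G = 0*(-12) = 0)
G - 552/(-105) = 0 - 552/(-105) = 0 - 1/105*(-552) = 0 + 184/35 = 184/35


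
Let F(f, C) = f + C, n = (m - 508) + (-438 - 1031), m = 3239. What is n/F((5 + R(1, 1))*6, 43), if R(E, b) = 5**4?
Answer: 1262/3823 ≈ 0.33011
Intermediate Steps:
R(E, b) = 625
n = 1262 (n = (3239 - 508) + (-438 - 1031) = 2731 - 1469 = 1262)
F(f, C) = C + f
n/F((5 + R(1, 1))*6, 43) = 1262/(43 + (5 + 625)*6) = 1262/(43 + 630*6) = 1262/(43 + 3780) = 1262/3823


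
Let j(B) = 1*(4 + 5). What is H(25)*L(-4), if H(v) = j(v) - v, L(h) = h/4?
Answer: 16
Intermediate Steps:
L(h) = h/4 (L(h) = h*(¼) = h/4)
j(B) = 9 (j(B) = 1*9 = 9)
H(v) = 9 - v
H(25)*L(-4) = (9 - 1*25)*((¼)*(-4)) = (9 - 25)*(-1) = -16*(-1) = 16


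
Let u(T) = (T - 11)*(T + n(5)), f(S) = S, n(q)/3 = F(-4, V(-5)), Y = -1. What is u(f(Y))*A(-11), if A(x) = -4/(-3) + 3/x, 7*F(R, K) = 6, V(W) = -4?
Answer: -20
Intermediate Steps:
F(R, K) = 6/7 (F(R, K) = (1/7)*6 = 6/7)
A(x) = 4/3 + 3/x (A(x) = -4*(-1/3) + 3/x = 4/3 + 3/x)
n(q) = 18/7 (n(q) = 3*(6/7) = 18/7)
u(T) = (-11 + T)*(18/7 + T) (u(T) = (T - 11)*(T + 18/7) = (-11 + T)*(18/7 + T))
u(f(Y))*A(-11) = (-198/7 + (-1)**2 - 59/7*(-1))*(4/3 + 3/(-11)) = (-198/7 + 1 + 59/7)*(4/3 + 3*(-1/11)) = -132*(4/3 - 3/11)/7 = -132/7*35/33 = -20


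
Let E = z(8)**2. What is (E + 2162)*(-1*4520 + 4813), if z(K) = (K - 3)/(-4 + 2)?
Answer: 2541189/4 ≈ 6.3530e+5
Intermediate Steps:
z(K) = 3/2 - K/2 (z(K) = (-3 + K)/(-2) = (-3 + K)*(-1/2) = 3/2 - K/2)
E = 25/4 (E = (3/2 - 1/2*8)**2 = (3/2 - 4)**2 = (-5/2)**2 = 25/4 ≈ 6.2500)
(E + 2162)*(-1*4520 + 4813) = (25/4 + 2162)*(-1*4520 + 4813) = 8673*(-4520 + 4813)/4 = (8673/4)*293 = 2541189/4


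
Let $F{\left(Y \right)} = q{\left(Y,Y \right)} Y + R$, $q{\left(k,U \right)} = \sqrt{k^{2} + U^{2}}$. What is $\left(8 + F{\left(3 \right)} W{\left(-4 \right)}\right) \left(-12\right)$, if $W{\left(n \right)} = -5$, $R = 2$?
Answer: $24 + 540 \sqrt{2} \approx 787.68$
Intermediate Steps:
$q{\left(k,U \right)} = \sqrt{U^{2} + k^{2}}$
$F{\left(Y \right)} = 2 + Y \sqrt{2} \sqrt{Y^{2}}$ ($F{\left(Y \right)} = \sqrt{Y^{2} + Y^{2}} Y + 2 = \sqrt{2 Y^{2}} Y + 2 = \sqrt{2} \sqrt{Y^{2}} Y + 2 = Y \sqrt{2} \sqrt{Y^{2}} + 2 = 2 + Y \sqrt{2} \sqrt{Y^{2}}$)
$\left(8 + F{\left(3 \right)} W{\left(-4 \right)}\right) \left(-12\right) = \left(8 + \left(2 + 3 \sqrt{2} \sqrt{3^{2}}\right) \left(-5\right)\right) \left(-12\right) = \left(8 + \left(2 + 3 \sqrt{2} \sqrt{9}\right) \left(-5\right)\right) \left(-12\right) = \left(8 + \left(2 + 3 \sqrt{2} \cdot 3\right) \left(-5\right)\right) \left(-12\right) = \left(8 + \left(2 + 9 \sqrt{2}\right) \left(-5\right)\right) \left(-12\right) = \left(8 - \left(10 + 45 \sqrt{2}\right)\right) \left(-12\right) = \left(-2 - 45 \sqrt{2}\right) \left(-12\right) = 24 + 540 \sqrt{2}$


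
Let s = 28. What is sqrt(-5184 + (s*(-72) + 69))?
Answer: I*sqrt(7131) ≈ 84.445*I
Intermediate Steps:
sqrt(-5184 + (s*(-72) + 69)) = sqrt(-5184 + (28*(-72) + 69)) = sqrt(-5184 + (-2016 + 69)) = sqrt(-5184 - 1947) = sqrt(-7131) = I*sqrt(7131)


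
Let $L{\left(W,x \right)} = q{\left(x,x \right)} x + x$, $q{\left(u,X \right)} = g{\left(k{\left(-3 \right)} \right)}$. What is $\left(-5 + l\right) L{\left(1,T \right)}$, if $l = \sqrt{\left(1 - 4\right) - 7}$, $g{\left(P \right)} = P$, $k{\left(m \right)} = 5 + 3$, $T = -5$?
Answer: $225 - 45 i \sqrt{10} \approx 225.0 - 142.3 i$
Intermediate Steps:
$k{\left(m \right)} = 8$
$l = i \sqrt{10}$ ($l = \sqrt{\left(1 - 4\right) - 7} = \sqrt{-3 - 7} = \sqrt{-10} = i \sqrt{10} \approx 3.1623 i$)
$q{\left(u,X \right)} = 8$
$L{\left(W,x \right)} = 9 x$ ($L{\left(W,x \right)} = 8 x + x = 9 x$)
$\left(-5 + l\right) L{\left(1,T \right)} = \left(-5 + i \sqrt{10}\right) 9 \left(-5\right) = \left(-5 + i \sqrt{10}\right) \left(-45\right) = 225 - 45 i \sqrt{10}$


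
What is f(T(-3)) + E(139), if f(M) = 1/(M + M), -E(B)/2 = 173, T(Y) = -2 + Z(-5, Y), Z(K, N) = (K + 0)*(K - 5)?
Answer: -33215/96 ≈ -345.99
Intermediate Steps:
Z(K, N) = K*(-5 + K)
T(Y) = 48 (T(Y) = -2 - 5*(-5 - 5) = -2 - 5*(-10) = -2 + 50 = 48)
E(B) = -346 (E(B) = -2*173 = -346)
f(M) = 1/(2*M)
f(T(-3)) + E(139) = (1/2)/48 - 346 = (1/2)*(1/48) - 346 = 1/96 - 346 = -33215/96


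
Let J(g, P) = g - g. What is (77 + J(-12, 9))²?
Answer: 5929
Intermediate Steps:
J(g, P) = 0
(77 + J(-12, 9))² = (77 + 0)² = 77² = 5929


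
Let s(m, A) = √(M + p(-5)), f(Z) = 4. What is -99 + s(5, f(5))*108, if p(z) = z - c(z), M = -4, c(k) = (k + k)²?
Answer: -99 + 108*I*√109 ≈ -99.0 + 1127.6*I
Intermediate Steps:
c(k) = 4*k² (c(k) = (2*k)² = 4*k²)
p(z) = z - 4*z²
s(m, A) = I*√109 (s(m, A) = √(-4 - 5*(1 - 4*(-5))) = √(-4 - 5*(1 + 20)) = √(-4 - 5*21) = √(-4 - 105) = √(-109) = I*√109)
-99 + s(5, f(5))*108 = -99 + (I*√109)*108 = -99 + 108*I*√109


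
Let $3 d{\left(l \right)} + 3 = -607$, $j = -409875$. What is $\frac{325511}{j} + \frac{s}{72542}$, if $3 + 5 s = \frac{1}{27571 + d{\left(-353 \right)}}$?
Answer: $- \frac{969368153685718}{1220590499590875} \approx -0.79418$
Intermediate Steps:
$d{\left(l \right)} = - \frac{610}{3}$ ($d{\left(l \right)} = -1 + \frac{1}{3} \left(-607\right) = -1 - \frac{607}{3} = - \frac{610}{3}$)
$s = - \frac{246306}{410515}$ ($s = - \frac{3}{5} + \frac{1}{5 \left(27571 - \frac{610}{3}\right)} = - \frac{3}{5} + \frac{1}{5 \cdot \frac{82103}{3}} = - \frac{3}{5} + \frac{1}{5} \cdot \frac{3}{82103} = - \frac{3}{5} + \frac{3}{410515} = - \frac{246306}{410515} \approx -0.59999$)
$\frac{325511}{j} + \frac{s}{72542} = \frac{325511}{-409875} - \frac{246306}{410515 \cdot 72542} = 325511 \left(- \frac{1}{409875}\right) - \frac{123153}{14889789565} = - \frac{325511}{409875} - \frac{123153}{14889789565} = - \frac{969368153685718}{1220590499590875}$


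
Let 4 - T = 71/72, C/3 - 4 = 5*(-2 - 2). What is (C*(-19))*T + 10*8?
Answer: 8486/3 ≈ 2828.7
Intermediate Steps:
C = -48 (C = 12 + 3*(5*(-2 - 2)) = 12 + 3*(5*(-4)) = 12 + 3*(-20) = 12 - 60 = -48)
T = 217/72 (T = 4 - 71/72 = 217/72 ≈ 3.0139)
(C*(-19))*T + 10*8 = -48*(-19)*(217/72) + 10*8 = 912*(217/72) + 80 = 8246/3 + 80 = 8486/3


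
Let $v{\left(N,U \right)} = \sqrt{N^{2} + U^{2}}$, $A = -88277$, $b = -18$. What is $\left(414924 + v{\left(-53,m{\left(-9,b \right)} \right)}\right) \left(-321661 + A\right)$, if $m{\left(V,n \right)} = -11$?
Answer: $-170093114712 - 409938 \sqrt{2930} \approx -1.7012 \cdot 10^{11}$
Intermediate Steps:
$\left(414924 + v{\left(-53,m{\left(-9,b \right)} \right)}\right) \left(-321661 + A\right) = \left(414924 + \sqrt{\left(-53\right)^{2} + \left(-11\right)^{2}}\right) \left(-321661 - 88277\right) = \left(414924 + \sqrt{2809 + 121}\right) \left(-409938\right) = \left(414924 + \sqrt{2930}\right) \left(-409938\right) = -170093114712 - 409938 \sqrt{2930}$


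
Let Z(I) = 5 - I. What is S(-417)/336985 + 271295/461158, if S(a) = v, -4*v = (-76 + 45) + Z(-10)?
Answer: 3152558283/5358735470 ≈ 0.58830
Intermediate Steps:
v = 4 (v = -((-76 + 45) + (5 - 1*(-10)))/4 = -(-31 + (5 + 10))/4 = -(-31 + 15)/4 = -1/4*(-16) = 4)
S(a) = 4
S(-417)/336985 + 271295/461158 = 4/336985 + 271295/461158 = 4*(1/336985) + 271295*(1/461158) = 4/336985 + 9355/15902 = 3152558283/5358735470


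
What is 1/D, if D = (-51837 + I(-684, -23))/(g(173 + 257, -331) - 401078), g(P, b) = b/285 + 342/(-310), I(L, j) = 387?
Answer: 1771772069/227280375 ≈ 7.7955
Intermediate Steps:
g(P, b) = -171/155 + b/285 (g(P, b) = b*(1/285) + 342*(-1/310) = b/285 - 171/155 = -171/155 + b/285)
D = 227280375/1771772069 (D = (-51837 + 387)/((-171/155 + (1/285)*(-331)) - 401078) = -51450/((-171/155 - 331/285) - 401078) = -51450/(-20008/8835 - 401078) = -51450/(-3543544138/8835) = -51450*(-8835/3543544138) = 227280375/1771772069 ≈ 0.12828)
1/D = 1/(227280375/1771772069) = 1771772069/227280375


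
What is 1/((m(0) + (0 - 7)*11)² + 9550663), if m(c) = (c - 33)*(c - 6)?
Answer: 1/9565304 ≈ 1.0454e-7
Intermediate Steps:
m(c) = (-33 + c)*(-6 + c)
1/((m(0) + (0 - 7)*11)² + 9550663) = 1/(((198 + 0² - 39*0) + (0 - 7)*11)² + 9550663) = 1/(((198 + 0 + 0) - 7*11)² + 9550663) = 1/((198 - 77)² + 9550663) = 1/(121² + 9550663) = 1/(14641 + 9550663) = 1/9565304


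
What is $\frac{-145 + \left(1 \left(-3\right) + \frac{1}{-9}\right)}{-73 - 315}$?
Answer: $\frac{1333}{3492} \approx 0.38173$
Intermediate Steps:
$\frac{-145 + \left(1 \left(-3\right) + \frac{1}{-9}\right)}{-73 - 315} = \frac{-145 - \frac{28}{9}}{-388} = \left(-145 - \frac{28}{9}\right) \left(- \frac{1}{388}\right) = \left(- \frac{1333}{9}\right) \left(- \frac{1}{388}\right) = \frac{1333}{3492}$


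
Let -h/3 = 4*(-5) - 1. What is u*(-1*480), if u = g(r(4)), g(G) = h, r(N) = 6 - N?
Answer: -30240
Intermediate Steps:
h = 63 (h = -3*(4*(-5) - 1) = -3*(-20 - 1) = -3*(-21) = 63)
g(G) = 63
u = 63
u*(-1*480) = 63*(-1*480) = 63*(-480) = -30240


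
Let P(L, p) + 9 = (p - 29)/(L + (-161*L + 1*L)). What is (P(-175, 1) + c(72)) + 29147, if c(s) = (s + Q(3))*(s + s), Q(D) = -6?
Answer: 153601946/3975 ≈ 38642.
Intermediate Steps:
c(s) = 2*s*(-6 + s) (c(s) = (s - 6)*(s + s) = (-6 + s)*(2*s) = 2*s*(-6 + s))
P(L, p) = -9 - (-29 + p)/(159*L) (P(L, p) = -9 + (p - 29)/(L + (-161*L + 1*L)) = -9 + (-29 + p)/(L + (-161*L + L)) = -9 + (-29 + p)/(L - 160*L) = -9 + (-29 + p)/((-159*L)) = -9 + (-29 + p)*(-1/(159*L)) = -9 - (-29 + p)/(159*L))
(P(-175, 1) + c(72)) + 29147 = ((1/159)*(29 - 1*1 - 1431*(-175))/(-175) + 2*72*(-6 + 72)) + 29147 = ((1/159)*(-1/175)*(29 - 1 + 250425) + 2*72*66) + 29147 = ((1/159)*(-1/175)*250453 + 9504) + 29147 = (-35779/3975 + 9504) + 29147 = 37742621/3975 + 29147 = 153601946/3975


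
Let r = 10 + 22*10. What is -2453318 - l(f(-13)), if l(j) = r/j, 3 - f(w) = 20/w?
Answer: -144748752/59 ≈ -2.4534e+6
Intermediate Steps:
r = 230 (r = 10 + 220 = 230)
f(w) = 3 - 20/w
l(j) = 230/j
-2453318 - l(f(-13)) = -2453318 - 230/(3 - 20/(-13)) = -2453318 - 230/(3 - 20*(-1/13)) = -2453318 - 230/(3 + 20/13) = -2453318 - 230/59/13 = -2453318 - 230*13/59 = -2453318 - 1*2990/59 = -2453318 - 2990/59 = -144748752/59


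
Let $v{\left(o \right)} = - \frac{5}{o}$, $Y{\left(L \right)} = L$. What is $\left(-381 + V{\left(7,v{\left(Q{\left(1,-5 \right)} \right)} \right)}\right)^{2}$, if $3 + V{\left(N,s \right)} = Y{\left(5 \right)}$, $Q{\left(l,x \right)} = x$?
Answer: $143641$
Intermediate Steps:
$V{\left(N,s \right)} = 2$ ($V{\left(N,s \right)} = -3 + 5 = 2$)
$\left(-381 + V{\left(7,v{\left(Q{\left(1,-5 \right)} \right)} \right)}\right)^{2} = \left(-381 + 2\right)^{2} = \left(-379\right)^{2} = 143641$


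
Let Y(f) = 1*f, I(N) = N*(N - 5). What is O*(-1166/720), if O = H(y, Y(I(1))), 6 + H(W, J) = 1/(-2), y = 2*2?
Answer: 7579/720 ≈ 10.526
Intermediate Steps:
I(N) = N*(-5 + N)
Y(f) = f
y = 4
H(W, J) = -13/2 (H(W, J) = -6 + 1/(-2) = -6 - 1/2 = -13/2)
O = -13/2 ≈ -6.5000
O*(-1166/720) = -(-7579)/720 = -13/2*(-583/360) = 7579/720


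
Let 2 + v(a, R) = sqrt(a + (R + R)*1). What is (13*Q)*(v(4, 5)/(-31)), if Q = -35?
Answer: -910/31 + 455*sqrt(14)/31 ≈ 25.563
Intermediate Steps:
v(a, R) = -2 + sqrt(a + 2*R) (v(a, R) = -2 + sqrt(a + (R + R)*1) = -2 + sqrt(a + (2*R)*1) = -2 + sqrt(a + 2*R))
(13*Q)*(v(4, 5)/(-31)) = (13*(-35))*((-2 + sqrt(4 + 2*5))/(-31)) = -455*(-2 + sqrt(4 + 10))*(-1)/31 = -455*(-2 + sqrt(14))*(-1)/31 = -455*(2/31 - sqrt(14)/31) = -910/31 + 455*sqrt(14)/31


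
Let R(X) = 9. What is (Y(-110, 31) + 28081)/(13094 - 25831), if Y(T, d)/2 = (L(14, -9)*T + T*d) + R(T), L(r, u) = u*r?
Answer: -48999/12737 ≈ -3.8470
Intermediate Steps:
L(r, u) = r*u
Y(T, d) = 18 - 252*T + 2*T*d (Y(T, d) = 2*(((14*(-9))*T + T*d) + 9) = 2*((-126*T + T*d) + 9) = 2*(9 - 126*T + T*d) = 18 - 252*T + 2*T*d)
(Y(-110, 31) + 28081)/(13094 - 25831) = ((18 - 252*(-110) + 2*(-110)*31) + 28081)/(13094 - 25831) = ((18 + 27720 - 6820) + 28081)/(-12737) = (20918 + 28081)*(-1/12737) = 48999*(-1/12737) = -48999/12737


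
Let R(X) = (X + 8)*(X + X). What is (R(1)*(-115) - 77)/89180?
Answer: -2147/89180 ≈ -0.024075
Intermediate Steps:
R(X) = 2*X*(8 + X) (R(X) = (8 + X)*(2*X) = 2*X*(8 + X))
(R(1)*(-115) - 77)/89180 = ((2*1*(8 + 1))*(-115) - 77)/89180 = ((2*1*9)*(-115) - 77)*(1/89180) = (18*(-115) - 77)*(1/89180) = (-2070 - 77)*(1/89180) = -2147*1/89180 = -2147/89180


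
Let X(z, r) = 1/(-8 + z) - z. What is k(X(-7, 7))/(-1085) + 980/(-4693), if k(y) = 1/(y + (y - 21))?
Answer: -22740541/108966767 ≈ -0.20869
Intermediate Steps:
k(y) = 1/(-21 + 2*y) (k(y) = 1/(y + (-21 + y)) = 1/(-21 + 2*y))
k(X(-7, 7))/(-1085) + 980/(-4693) = 1/(-21 + 2*((1 - 1*(-7)**2 + 8*(-7))/(-8 - 7))*(-1085)) + 980/(-4693) = -1/1085/(-21 + 2*((1 - 1*49 - 56)/(-15))) + 980*(-1/4693) = -1/1085/(-21 + 2*(-(1 - 49 - 56)/15)) - 980/4693 = -1/1085/(-21 + 2*(-1/15*(-104))) - 980/4693 = -1/1085/(-21 + 2*(104/15)) - 980/4693 = -1/1085/(-21 + 208/15) - 980/4693 = -1/1085/(-107/15) - 980/4693 = -15/107*(-1/1085) - 980/4693 = 3/23219 - 980/4693 = -22740541/108966767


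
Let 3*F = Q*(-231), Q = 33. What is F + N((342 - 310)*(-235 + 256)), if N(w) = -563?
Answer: -3104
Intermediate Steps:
F = -2541 (F = (33*(-231))/3 = (⅓)*(-7623) = -2541)
F + N((342 - 310)*(-235 + 256)) = -2541 - 563 = -3104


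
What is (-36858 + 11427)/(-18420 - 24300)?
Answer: 8477/14240 ≈ 0.59529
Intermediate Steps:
(-36858 + 11427)/(-18420 - 24300) = -25431/(-42720) = -25431*(-1/42720) = 8477/14240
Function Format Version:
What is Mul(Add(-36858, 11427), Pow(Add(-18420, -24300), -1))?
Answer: Rational(8477, 14240) ≈ 0.59529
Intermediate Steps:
Mul(Add(-36858, 11427), Pow(Add(-18420, -24300), -1)) = Mul(-25431, Pow(-42720, -1)) = Mul(-25431, Rational(-1, 42720)) = Rational(8477, 14240)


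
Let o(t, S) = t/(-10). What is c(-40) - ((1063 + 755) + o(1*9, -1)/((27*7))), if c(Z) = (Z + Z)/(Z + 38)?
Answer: -373379/210 ≈ -1778.0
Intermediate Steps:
o(t, S) = -t/10 (o(t, S) = t*(-1/10) = -t/10)
c(Z) = 2*Z/(38 + Z) (c(Z) = (2*Z)/(38 + Z) = 2*Z/(38 + Z))
c(-40) - ((1063 + 755) + o(1*9, -1)/((27*7))) = 2*(-40)/(38 - 40) - ((1063 + 755) + (-9/10)/((27*7))) = 2*(-40)/(-2) - (1818 - 1/10*9/189) = 2*(-40)*(-1/2) - (1818 - 9/10*1/189) = 40 - (1818 - 1/210) = 40 - 1*381779/210 = 40 - 381779/210 = -373379/210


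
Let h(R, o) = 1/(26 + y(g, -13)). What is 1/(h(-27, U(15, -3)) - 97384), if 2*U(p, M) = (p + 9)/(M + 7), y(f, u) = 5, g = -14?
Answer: -31/3018903 ≈ -1.0269e-5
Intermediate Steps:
U(p, M) = (9 + p)/(2*(7 + M)) (U(p, M) = ((p + 9)/(M + 7))/2 = ((9 + p)/(7 + M))/2 = (9 + p)/(2*(7 + M)))
h(R, o) = 1/31 (h(R, o) = 1/(26 + 5) = 1/31)
1/(h(-27, U(15, -3)) - 97384) = 1/(1/31 - 97384) = 1/(-3018903/31) = -31/3018903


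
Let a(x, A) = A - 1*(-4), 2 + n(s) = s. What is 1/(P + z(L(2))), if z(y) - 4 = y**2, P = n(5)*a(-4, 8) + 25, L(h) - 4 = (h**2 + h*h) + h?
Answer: 1/261 ≈ 0.0038314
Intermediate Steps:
n(s) = -2 + s
a(x, A) = 4 + A (a(x, A) = A + 4 = 4 + A)
L(h) = 4 + h + 2*h**2 (L(h) = 4 + ((h**2 + h*h) + h) = 4 + ((h**2 + h**2) + h) = 4 + (2*h**2 + h) = 4 + (h + 2*h**2) = 4 + h + 2*h**2)
P = 61 (P = (-2 + 5)*(4 + 8) + 25 = 3*12 + 25 = 36 + 25 = 61)
z(y) = 4 + y**2
1/(P + z(L(2))) = 1/(61 + (4 + (4 + 2 + 2*2**2)**2)) = 1/(61 + (4 + (4 + 2 + 2*4)**2)) = 1/(61 + (4 + (4 + 2 + 8)**2)) = 1/(61 + (4 + 14**2)) = 1/(61 + (4 + 196)) = 1/(61 + 200) = 1/261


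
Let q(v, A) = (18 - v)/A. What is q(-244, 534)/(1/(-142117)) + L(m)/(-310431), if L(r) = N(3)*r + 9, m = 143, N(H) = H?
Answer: -1926465184961/27628359 ≈ -69728.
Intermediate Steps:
L(r) = 9 + 3*r (L(r) = 3*r + 9 = 9 + 3*r)
q(v, A) = (18 - v)/A
q(-244, 534)/(1/(-142117)) + L(m)/(-310431) = ((18 - 1*(-244))/534)/(1/(-142117)) + (9 + 3*143)/(-310431) = ((18 + 244)/534)/(-1/142117) + (9 + 429)*(-1/310431) = ((1/534)*262)*(-142117) + 438*(-1/310431) = (131/267)*(-142117) - 146/103477 = -18617327/267 - 146/103477 = -1926465184961/27628359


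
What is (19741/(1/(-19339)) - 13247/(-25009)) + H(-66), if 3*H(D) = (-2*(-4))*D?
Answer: -9547720304128/25009 ≈ -3.8177e+8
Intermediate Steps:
H(D) = 8*D/3 (H(D) = ((-2*(-4))*D)/3 = (8*D)/3 = 8*D/3)
(19741/(1/(-19339)) - 13247/(-25009)) + H(-66) = (19741/(1/(-19339)) - 13247/(-25009)) + (8/3)*(-66) = (19741/(-1/19339) - 13247*(-1/25009)) - 176 = (19741*(-19339) + 13247/25009) - 176 = (-381771199 + 13247/25009) - 176 = -9547715902544/25009 - 176 = -9547720304128/25009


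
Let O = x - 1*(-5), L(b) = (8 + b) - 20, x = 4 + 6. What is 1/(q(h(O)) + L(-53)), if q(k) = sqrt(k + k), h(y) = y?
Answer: -13/839 - sqrt(30)/4195 ≈ -0.016800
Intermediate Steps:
x = 10
L(b) = -12 + b
O = 15 (O = 10 - 1*(-5) = 10 + 5 = 15)
q(k) = sqrt(2)*sqrt(k) (q(k) = sqrt(2*k) = sqrt(2)*sqrt(k))
1/(q(h(O)) + L(-53)) = 1/(sqrt(2)*sqrt(15) + (-12 - 53)) = 1/(sqrt(30) - 65) = 1/(-65 + sqrt(30))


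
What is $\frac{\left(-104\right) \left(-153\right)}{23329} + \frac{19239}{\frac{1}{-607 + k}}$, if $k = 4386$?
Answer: $\frac{1696115854461}{23329} \approx 7.2704 \cdot 10^{7}$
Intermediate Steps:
$\frac{\left(-104\right) \left(-153\right)}{23329} + \frac{19239}{\frac{1}{-607 + k}} = \frac{\left(-104\right) \left(-153\right)}{23329} + \frac{19239}{\frac{1}{-607 + 4386}} = 15912 \cdot \frac{1}{23329} + \frac{19239}{\frac{1}{3779}} = \frac{15912}{23329} + 19239 \frac{1}{\frac{1}{3779}} = \frac{15912}{23329} + 19239 \cdot 3779 = \frac{15912}{23329} + 72704181 = \frac{1696115854461}{23329}$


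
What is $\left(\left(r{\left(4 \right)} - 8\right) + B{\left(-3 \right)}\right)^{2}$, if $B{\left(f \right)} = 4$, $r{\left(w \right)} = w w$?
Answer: $144$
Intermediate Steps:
$r{\left(w \right)} = w^{2}$
$\left(\left(r{\left(4 \right)} - 8\right) + B{\left(-3 \right)}\right)^{2} = \left(\left(4^{2} - 8\right) + 4\right)^{2} = \left(\left(16 - 8\right) + 4\right)^{2} = \left(8 + 4\right)^{2} = 12^{2} = 144$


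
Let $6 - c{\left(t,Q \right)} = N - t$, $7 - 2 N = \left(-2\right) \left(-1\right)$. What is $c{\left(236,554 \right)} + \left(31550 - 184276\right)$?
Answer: $- \frac{304973}{2} \approx -1.5249 \cdot 10^{5}$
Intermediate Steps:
$N = \frac{5}{2}$ ($N = \frac{7}{2} - \frac{\left(-2\right) \left(-1\right)}{2} = \frac{7}{2} - 1 = \frac{5}{2} \approx 2.5$)
$c{\left(t,Q \right)} = \frac{7}{2} + t$ ($c{\left(t,Q \right)} = 6 - \left(\frac{5}{2} - t\right) = 6 + \left(- \frac{5}{2} + t\right) = \frac{7}{2} + t$)
$c{\left(236,554 \right)} + \left(31550 - 184276\right) = \left(\frac{7}{2} + 236\right) + \left(31550 - 184276\right) = \frac{479}{2} + \left(31550 - 184276\right) = \frac{479}{2} - 152726 = - \frac{304973}{2}$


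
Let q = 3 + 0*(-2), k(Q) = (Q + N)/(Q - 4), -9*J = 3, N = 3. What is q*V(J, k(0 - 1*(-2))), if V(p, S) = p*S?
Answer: 5/2 ≈ 2.5000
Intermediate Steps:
J = -1/3 (J = -1/9*3 = -1/3 ≈ -0.33333)
k(Q) = (3 + Q)/(-4 + Q) (k(Q) = (Q + 3)/(Q - 4) = (3 + Q)/(-4 + Q))
q = 3 (q = 3 + 0 = 3)
V(p, S) = S*p
q*V(J, k(0 - 1*(-2))) = 3*(((3 + (0 - 1*(-2)))/(-4 + (0 - 1*(-2))))*(-1/3)) = 3*(((3 + (0 + 2))/(-4 + (0 + 2)))*(-1/3)) = 3*(((3 + 2)/(-4 + 2))*(-1/3)) = 3*((5/(-2))*(-1/3)) = 3*(-1/2*5*(-1/3)) = 3*(-5/2*(-1/3)) = 3*(5/6) = 5/2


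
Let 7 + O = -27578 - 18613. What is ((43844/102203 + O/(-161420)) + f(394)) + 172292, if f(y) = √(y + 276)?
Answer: 1421208860602297/8248804130 + √670 ≈ 1.7232e+5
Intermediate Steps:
f(y) = √(276 + y)
O = -46198 (O = -7 + (-27578 - 18613) = -7 - 46191 = -46198)
((43844/102203 + O/(-161420)) + f(394)) + 172292 = ((43844/102203 - 46198/(-161420)) + √(276 + 394)) + 172292 = ((43844*(1/102203) - 46198*(-1/161420)) + √670) + 172292 = ((43844/102203 + 23099/80710) + √670) + 172292 = (5899436337/8248804130 + √670) + 172292 = 1421208860602297/8248804130 + √670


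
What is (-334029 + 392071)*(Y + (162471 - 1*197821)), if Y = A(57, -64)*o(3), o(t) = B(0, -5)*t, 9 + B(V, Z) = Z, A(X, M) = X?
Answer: -2190737248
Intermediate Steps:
B(V, Z) = -9 + Z
o(t) = -14*t (o(t) = (-9 - 5)*t = -14*t)
Y = -2394 (Y = 57*(-14*3) = 57*(-42) = -2394)
(-334029 + 392071)*(Y + (162471 - 1*197821)) = (-334029 + 392071)*(-2394 + (162471 - 1*197821)) = 58042*(-2394 + (162471 - 197821)) = 58042*(-2394 - 35350) = 58042*(-37744) = -2190737248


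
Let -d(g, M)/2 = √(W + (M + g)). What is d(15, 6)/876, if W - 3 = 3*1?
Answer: -√3/146 ≈ -0.011863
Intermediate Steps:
W = 6 (W = 3 + 3*1 = 3 + 3 = 6)
d(g, M) = -2*√(6 + M + g) (d(g, M) = -2*√(6 + (M + g)) = -2*√(6 + M + g))
d(15, 6)/876 = -2*√(6 + 6 + 15)/876 = -6*√3*(1/876) = -√3/146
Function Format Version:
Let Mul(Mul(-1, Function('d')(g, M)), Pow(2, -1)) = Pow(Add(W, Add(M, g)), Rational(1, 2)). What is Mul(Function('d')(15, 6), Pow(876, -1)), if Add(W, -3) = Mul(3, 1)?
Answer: Mul(Rational(-1, 146), Pow(3, Rational(1, 2))) ≈ -0.011863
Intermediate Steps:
W = 6 (W = Add(3, Mul(3, 1)) = Add(3, 3) = 6)
Function('d')(g, M) = Mul(-2, Pow(Add(6, M, g), Rational(1, 2))) (Function('d')(g, M) = Mul(-2, Pow(Add(6, Add(M, g)), Rational(1, 2))) = Mul(-2, Pow(Add(6, M, g), Rational(1, 2))))
Mul(Function('d')(15, 6), Pow(876, -1)) = Mul(Mul(-2, Pow(Add(6, 6, 15), Rational(1, 2))), Pow(876, -1)) = Mul(Mul(-2, Pow(27, Rational(1, 2))), Rational(1, 876)) = Mul(Mul(-2, Mul(3, Pow(3, Rational(1, 2)))), Rational(1, 876)) = Mul(Mul(-6, Pow(3, Rational(1, 2))), Rational(1, 876)) = Mul(Rational(-1, 146), Pow(3, Rational(1, 2)))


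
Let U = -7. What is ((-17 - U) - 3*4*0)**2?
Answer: 100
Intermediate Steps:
((-17 - U) - 3*4*0)**2 = ((-17 - 1*(-7)) - 3*4*0)**2 = ((-17 + 7) - 12*0)**2 = (-10 + 0)**2 = (-10)**2 = 100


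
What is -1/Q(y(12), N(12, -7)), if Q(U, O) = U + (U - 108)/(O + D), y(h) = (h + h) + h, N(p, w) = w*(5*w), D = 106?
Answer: -39/1396 ≈ -0.027937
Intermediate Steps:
N(p, w) = 5*w**2
y(h) = 3*h (y(h) = 2*h + h = 3*h)
Q(U, O) = U + (-108 + U)/(106 + O) (Q(U, O) = U + (U - 108)/(O + 106) = U + (-108 + U)/(106 + O))
-1/Q(y(12), N(12, -7)) = -1/((-108 + 107*(3*12) + (5*(-7)**2)*(3*12))/(106 + 5*(-7)**2)) = -1/((-108 + 107*36 + (5*49)*36)/(106 + 5*49)) = -1/((-108 + 3852 + 245*36)/(106 + 245)) = -1/((-108 + 3852 + 8820)/351) = -1/((1/351)*12564) = -1/1396/39 = -1*39/1396 = -39/1396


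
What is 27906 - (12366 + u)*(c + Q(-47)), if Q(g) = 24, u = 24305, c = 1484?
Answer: -55271962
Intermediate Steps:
27906 - (12366 + u)*(c + Q(-47)) = 27906 - (12366 + 24305)*(1484 + 24) = 27906 - 36671*1508 = 27906 - 1*55299868 = 27906 - 55299868 = -55271962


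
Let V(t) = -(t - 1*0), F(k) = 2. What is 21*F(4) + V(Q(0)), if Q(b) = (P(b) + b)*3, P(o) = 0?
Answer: 42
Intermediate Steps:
Q(b) = 3*b (Q(b) = (0 + b)*3 = b*3 = 3*b)
V(t) = -t (V(t) = -(t + 0) = -t)
21*F(4) + V(Q(0)) = 21*2 - 3*0 = 42 - 1*0 = 42 + 0 = 42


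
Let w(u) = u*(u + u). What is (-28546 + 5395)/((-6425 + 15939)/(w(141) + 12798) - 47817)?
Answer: 608408280/1256626003 ≈ 0.48416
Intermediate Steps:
w(u) = 2*u² (w(u) = u*(2*u) = 2*u²)
(-28546 + 5395)/((-6425 + 15939)/(w(141) + 12798) - 47817) = (-28546 + 5395)/((-6425 + 15939)/(2*141² + 12798) - 47817) = -23151/(9514/(2*19881 + 12798) - 47817) = -23151/(9514/(39762 + 12798) - 47817) = -23151/(9514/52560 - 47817) = -23151/(9514*(1/52560) - 47817) = -23151/(4757/26280 - 47817) = -23151/(-1256626003/26280) = -23151*(-26280/1256626003) = 608408280/1256626003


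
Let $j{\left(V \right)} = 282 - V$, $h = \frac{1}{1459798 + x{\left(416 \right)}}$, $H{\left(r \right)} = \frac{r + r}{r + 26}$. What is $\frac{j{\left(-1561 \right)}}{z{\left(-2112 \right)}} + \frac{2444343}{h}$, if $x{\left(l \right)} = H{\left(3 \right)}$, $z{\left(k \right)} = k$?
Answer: $\frac{218548024621848121}{61248} \approx 3.5682 \cdot 10^{12}$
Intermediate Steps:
$H{\left(r \right)} = \frac{2 r}{26 + r}$
$x{\left(l \right)} = \frac{6}{29}$ ($x{\left(l \right)} = 2 \cdot 3 \frac{1}{26 + 3} = 2 \cdot 3 \cdot \frac{1}{29} = \frac{6}{29}$)
$h = \frac{29}{42334148}$ ($h = \frac{1}{1459798 + \frac{6}{29}} = \frac{1}{\frac{42334148}{29}} = \frac{29}{42334148} \approx 6.8503 \cdot 10^{-7}$)
$\frac{j{\left(-1561 \right)}}{z{\left(-2112 \right)}} + \frac{2444343}{h} = \frac{282 - -1561}{-2112} + \frac{2444343}{\frac{29}{42334148}} = \left(282 + 1561\right) \left(- \frac{1}{2112}\right) + 2444343 \cdot \frac{42334148}{29} = 1843 \left(- \frac{1}{2112}\right) + \frac{103479178324764}{29} = - \frac{1843}{2112} + \frac{103479178324764}{29} = \frac{218548024621848121}{61248}$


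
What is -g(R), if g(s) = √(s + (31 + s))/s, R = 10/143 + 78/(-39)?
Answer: √554983/276 ≈ 2.6992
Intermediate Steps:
R = -276/143 (R = 10*(1/143) + 78*(-1/39) = 10/143 - 2 = -276/143 ≈ -1.9301)
g(s) = √(31 + 2*s)/s
-g(R) = -√(31 + 2*(-276/143))/(-276/143) = -(-143)*√(31 - 552/143)/276 = -(-143)*√(3881/143)/276 = -(-143)*√554983/143/276 = -(-1)*√554983/276 = √554983/276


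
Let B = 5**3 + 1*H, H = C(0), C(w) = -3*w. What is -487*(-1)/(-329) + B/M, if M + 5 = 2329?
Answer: -155809/109228 ≈ -1.4265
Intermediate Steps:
H = 0 (H = -3*0 = 0)
M = 2324 (M = -5 + 2329 = 2324)
B = 125 (B = 5**3 + 1*0 = 125 + 0 = 125)
-487*(-1)/(-329) + B/M = -487*(-1)/(-329) + 125/2324 = 487*(-1/329) + 125*(1/2324) = -487/329 + 125/2324 = -155809/109228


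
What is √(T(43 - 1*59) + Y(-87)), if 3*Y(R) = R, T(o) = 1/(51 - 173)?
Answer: I*√431758/122 ≈ 5.3859*I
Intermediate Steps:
T(o) = -1/122 (T(o) = 1/(-122) = -1/122)
Y(R) = R/3
√(T(43 - 1*59) + Y(-87)) = √(-1/122 + (⅓)*(-87)) = √(-1/122 - 29) = √(-3539/122) = I*√431758/122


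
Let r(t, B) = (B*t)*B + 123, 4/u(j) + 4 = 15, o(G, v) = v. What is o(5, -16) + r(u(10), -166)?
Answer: 111401/11 ≈ 10127.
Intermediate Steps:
u(j) = 4/11 (u(j) = 4/(-4 + 15) = 4/11)
r(t, B) = 123 + t*B² (r(t, B) = t*B² + 123 = 123 + t*B²)
o(5, -16) + r(u(10), -166) = -16 + (123 + (4/11)*(-166)²) = -16 + (123 + (4/11)*27556) = -16 + (123 + 110224/11) = -16 + 111577/11 = 111401/11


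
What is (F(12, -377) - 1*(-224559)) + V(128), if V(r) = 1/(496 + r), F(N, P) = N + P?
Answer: 139897057/624 ≈ 2.2419e+5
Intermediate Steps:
(F(12, -377) - 1*(-224559)) + V(128) = ((12 - 377) - 1*(-224559)) + 1/(496 + 128) = (-365 + 224559) + 1/624 = 224194 + 1/624 = 139897057/624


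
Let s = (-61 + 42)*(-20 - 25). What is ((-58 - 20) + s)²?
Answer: 603729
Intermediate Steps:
s = 855 (s = -19*(-45) = 855)
((-58 - 20) + s)² = ((-58 - 20) + 855)² = (-78 + 855)² = 777² = 603729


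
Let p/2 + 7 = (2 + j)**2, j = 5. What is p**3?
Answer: 592704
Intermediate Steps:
p = 84 (p = -14 + 2*(2 + 5)**2 = -14 + 2*7**2 = -14 + 2*49 = -14 + 98 = 84)
p**3 = 84**3 = 592704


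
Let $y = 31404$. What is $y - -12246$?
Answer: $43650$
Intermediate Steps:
$y - -12246 = 31404 - -12246 = 31404 + 12246 = 43650$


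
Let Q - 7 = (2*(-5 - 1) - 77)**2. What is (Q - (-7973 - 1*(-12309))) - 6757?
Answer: -3165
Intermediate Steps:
Q = 7928 (Q = 7 + (2*(-5 - 1) - 77)**2 = 7 + (2*(-6) - 77)**2 = 7 + (-12 - 77)**2 = 7 + (-89)**2 = 7 + 7921 = 7928)
(Q - (-7973 - 1*(-12309))) - 6757 = (7928 - (-7973 - 1*(-12309))) - 6757 = (7928 - (-7973 + 12309)) - 6757 = (7928 - 1*4336) - 6757 = (7928 - 4336) - 6757 = 3592 - 6757 = -3165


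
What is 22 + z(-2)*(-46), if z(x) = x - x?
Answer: 22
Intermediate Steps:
z(x) = 0
22 + z(-2)*(-46) = 22 + 0*(-46) = 22 + 0 = 22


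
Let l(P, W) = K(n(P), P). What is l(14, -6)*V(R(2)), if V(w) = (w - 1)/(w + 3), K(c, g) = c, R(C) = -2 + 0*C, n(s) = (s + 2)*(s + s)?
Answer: -1344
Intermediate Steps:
n(s) = 2*s*(2 + s) (n(s) = (2 + s)*(2*s) = 2*s*(2 + s))
R(C) = -2 (R(C) = -2 + 0 = -2)
l(P, W) = 2*P*(2 + P)
V(w) = (-1 + w)/(3 + w)
l(14, -6)*V(R(2)) = (2*14*(2 + 14))*((-1 - 2)/(3 - 2)) = (2*14*16)*(-3/1) = 448*(1*(-3)) = 448*(-3) = -1344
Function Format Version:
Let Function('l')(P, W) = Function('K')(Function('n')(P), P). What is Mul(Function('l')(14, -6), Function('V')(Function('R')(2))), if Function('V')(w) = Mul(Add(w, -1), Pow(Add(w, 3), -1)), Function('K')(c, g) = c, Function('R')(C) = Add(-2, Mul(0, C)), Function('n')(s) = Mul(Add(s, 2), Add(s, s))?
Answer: -1344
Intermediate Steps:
Function('n')(s) = Mul(2, s, Add(2, s)) (Function('n')(s) = Mul(Add(2, s), Mul(2, s)) = Mul(2, s, Add(2, s)))
Function('R')(C) = -2 (Function('R')(C) = Add(-2, 0) = -2)
Function('l')(P, W) = Mul(2, P, Add(2, P))
Function('V')(w) = Mul(Pow(Add(3, w), -1), Add(-1, w)) (Function('V')(w) = Mul(Add(-1, w), Pow(Add(3, w), -1)) = Mul(Pow(Add(3, w), -1), Add(-1, w)))
Mul(Function('l')(14, -6), Function('V')(Function('R')(2))) = Mul(Mul(2, 14, Add(2, 14)), Mul(Pow(Add(3, -2), -1), Add(-1, -2))) = Mul(Mul(2, 14, 16), Mul(Pow(1, -1), -3)) = Mul(448, Mul(1, -3)) = Mul(448, -3) = -1344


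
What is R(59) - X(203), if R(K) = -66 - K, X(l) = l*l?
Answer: -41334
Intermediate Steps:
X(l) = l²
R(59) - X(203) = (-66 - 1*59) - 1*203² = (-66 - 59) - 1*41209 = -125 - 41209 = -41334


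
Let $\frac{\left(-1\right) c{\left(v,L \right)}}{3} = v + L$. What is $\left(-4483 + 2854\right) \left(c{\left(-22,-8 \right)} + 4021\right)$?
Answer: $-6696819$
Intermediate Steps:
$c{\left(v,L \right)} = - 3 L - 3 v$ ($c{\left(v,L \right)} = - 3 \left(v + L\right) = - 3 \left(L + v\right) = - 3 L - 3 v$)
$\left(-4483 + 2854\right) \left(c{\left(-22,-8 \right)} + 4021\right) = \left(-4483 + 2854\right) \left(\left(\left(-3\right) \left(-8\right) - -66\right) + 4021\right) = - 1629 \left(\left(24 + 66\right) + 4021\right) = - 1629 \left(90 + 4021\right) = \left(-1629\right) 4111 = -6696819$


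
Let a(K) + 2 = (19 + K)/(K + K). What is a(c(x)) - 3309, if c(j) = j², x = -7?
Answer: -162205/49 ≈ -3310.3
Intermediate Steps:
a(K) = -2 + (19 + K)/(2*K) (a(K) = -2 + (19 + K)/(K + K) = -2 + (19 + K)/((2*K)) = -2 + (19 + K)*(1/(2*K)) = -2 + (19 + K)/(2*K))
a(c(x)) - 3309 = (19 - 3*(-7)²)/(2*((-7)²)) - 3309 = (½)*(19 - 3*49)/49 - 3309 = (½)*(1/49)*(19 - 147) - 3309 = (½)*(1/49)*(-128) - 3309 = -64/49 - 3309 = -162205/49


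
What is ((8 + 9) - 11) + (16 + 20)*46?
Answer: 1662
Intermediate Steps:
((8 + 9) - 11) + (16 + 20)*46 = (17 - 11) + 36*46 = 6 + 1656 = 1662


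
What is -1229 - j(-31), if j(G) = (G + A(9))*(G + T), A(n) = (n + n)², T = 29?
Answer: -643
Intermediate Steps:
A(n) = 4*n² (A(n) = (2*n)² = 4*n²)
j(G) = (29 + G)*(324 + G) (j(G) = (G + 4*9²)*(G + 29) = (G + 4*81)*(29 + G) = (G + 324)*(29 + G) = (324 + G)*(29 + G) = (29 + G)*(324 + G))
-1229 - j(-31) = -1229 - (9396 + (-31)² + 353*(-31)) = -1229 - (9396 + 961 - 10943) = -1229 - 1*(-586) = -1229 + 586 = -643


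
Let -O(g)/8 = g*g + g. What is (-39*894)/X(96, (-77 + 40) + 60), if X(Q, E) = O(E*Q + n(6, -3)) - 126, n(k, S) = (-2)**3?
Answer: 17433/19368863 ≈ 0.00090005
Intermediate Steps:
n(k, S) = -8
O(g) = -8*g - 8*g**2 (O(g) = -8*(g*g + g) = -8*(g**2 + g) = -8*(g + g**2) = -8*g - 8*g**2)
X(Q, E) = -126 - 8*(-8 + E*Q)*(-7 + E*Q) (X(Q, E) = -8*(E*Q - 8)*(1 + (E*Q - 8)) - 126 = -8*(-8 + E*Q)*(1 + (-8 + E*Q)) - 126 = -8*(-8 + E*Q)*(-7 + E*Q) - 126 = -126 - 8*(-8 + E*Q)*(-7 + E*Q))
(-39*894)/X(96, (-77 + 40) + 60) = (-39*894)/(-574 - 8*((-77 + 40) + 60)**2*96**2 + 120*((-77 + 40) + 60)*96) = -34866/(-574 - 8*(-37 + 60)**2*9216 + 120*(-37 + 60)*96) = -34866/(-574 - 8*23**2*9216 + 120*23*96) = -34866/(-574 - 8*529*9216 + 264960) = -34866/(-574 - 39002112 + 264960) = -34866/(-38737726) = -34866*(-1/38737726) = 17433/19368863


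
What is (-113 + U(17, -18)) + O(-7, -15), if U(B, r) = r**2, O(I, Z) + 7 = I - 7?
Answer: 190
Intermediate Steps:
O(I, Z) = -14 + I (O(I, Z) = -7 + (I - 7) = -7 + (-7 + I) = -14 + I)
(-113 + U(17, -18)) + O(-7, -15) = (-113 + (-18)**2) + (-14 - 7) = (-113 + 324) - 21 = 211 - 21 = 190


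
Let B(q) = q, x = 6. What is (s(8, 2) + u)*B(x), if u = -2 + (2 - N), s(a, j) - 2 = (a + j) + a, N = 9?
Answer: 66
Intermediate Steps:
s(a, j) = 2 + j + 2*a (s(a, j) = 2 + ((a + j) + a) = 2 + (j + 2*a) = 2 + j + 2*a)
u = -9 (u = -2 + (2 - 1*9) = -2 + (2 - 9) = -2 - 7 = -9)
(s(8, 2) + u)*B(x) = ((2 + 2 + 2*8) - 9)*6 = ((2 + 2 + 16) - 9)*6 = (20 - 9)*6 = 11*6 = 66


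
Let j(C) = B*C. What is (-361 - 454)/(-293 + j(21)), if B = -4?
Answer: 815/377 ≈ 2.1618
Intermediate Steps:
j(C) = -4*C
(-361 - 454)/(-293 + j(21)) = (-361 - 454)/(-293 - 4*21) = -815/(-293 - 84) = -815/(-377) = -815*(-1/377) = 815/377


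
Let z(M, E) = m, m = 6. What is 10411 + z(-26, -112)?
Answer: 10417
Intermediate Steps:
z(M, E) = 6
10411 + z(-26, -112) = 10411 + 6 = 10417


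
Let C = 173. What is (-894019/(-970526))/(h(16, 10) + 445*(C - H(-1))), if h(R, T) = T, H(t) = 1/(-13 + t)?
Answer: 6258133/523295487625 ≈ 1.1959e-5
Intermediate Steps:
(-894019/(-970526))/(h(16, 10) + 445*(C - H(-1))) = (-894019/(-970526))/(10 + 445*(173 - 1/(-13 - 1))) = (-894019*(-1/970526))/(10 + 445*(173 - 1/(-14))) = 894019/(970526*(10 + 445*(173 - 1*(-1/14)))) = 894019/(970526*(10 + 445*(173 + 1/14))) = 894019/(970526*(10 + 445*(2423/14))) = 894019/(970526*(10 + 1078235/14)) = 894019/(970526*(1078375/14)) = (894019/970526)*(14/1078375) = 6258133/523295487625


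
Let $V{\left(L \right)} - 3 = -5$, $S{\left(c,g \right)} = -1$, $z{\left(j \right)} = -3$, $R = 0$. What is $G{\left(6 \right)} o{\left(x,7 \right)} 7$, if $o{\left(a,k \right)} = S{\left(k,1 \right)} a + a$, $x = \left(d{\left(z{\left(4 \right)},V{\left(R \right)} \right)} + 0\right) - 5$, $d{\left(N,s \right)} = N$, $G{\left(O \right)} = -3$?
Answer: $0$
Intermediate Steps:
$V{\left(L \right)} = -2$ ($V{\left(L \right)} = 3 - 5 = -2$)
$x = -8$ ($x = \left(-3 + 0\right) - 5 = -3 - 5 = -8$)
$o{\left(a,k \right)} = 0$ ($o{\left(a,k \right)} = - a + a = 0$)
$G{\left(6 \right)} o{\left(x,7 \right)} 7 = \left(-3\right) 0 \cdot 7 = 0 \cdot 7 = 0$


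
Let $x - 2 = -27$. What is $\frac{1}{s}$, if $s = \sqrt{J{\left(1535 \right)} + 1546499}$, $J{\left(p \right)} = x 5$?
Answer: $\frac{\sqrt{1546374}}{1546374} \approx 0.00080416$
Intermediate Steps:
$x = -25$ ($x = 2 - 27 = -25$)
$J{\left(p \right)} = -125$ ($J{\left(p \right)} = \left(-25\right) 5 = -125$)
$s = \sqrt{1546374}$ ($s = \sqrt{-125 + 1546499} = \sqrt{1546374} \approx 1243.5$)
$\frac{1}{s} = \frac{1}{\sqrt{1546374}} = \frac{\sqrt{1546374}}{1546374}$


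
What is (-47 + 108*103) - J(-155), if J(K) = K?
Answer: 11232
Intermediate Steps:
(-47 + 108*103) - J(-155) = (-47 + 108*103) - 1*(-155) = (-47 + 11124) + 155 = 11077 + 155 = 11232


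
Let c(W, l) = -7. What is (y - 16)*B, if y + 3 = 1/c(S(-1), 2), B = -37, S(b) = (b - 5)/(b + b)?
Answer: 4958/7 ≈ 708.29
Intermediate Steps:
S(b) = (-5 + b)/(2*b) (S(b) = (-5 + b)/((2*b)) = (-5 + b)*(1/(2*b)) = (-5 + b)/(2*b))
y = -22/7 (y = -3 + 1/(-7) = -3 - ⅐ = -22/7 ≈ -3.1429)
(y - 16)*B = (-22/7 - 16)*(-37) = -134/7*(-37) = 4958/7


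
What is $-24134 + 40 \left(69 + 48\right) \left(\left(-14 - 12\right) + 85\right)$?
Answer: $251986$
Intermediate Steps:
$-24134 + 40 \left(69 + 48\right) \left(\left(-14 - 12\right) + 85\right) = -24134 + 40 \cdot 117 \left(\left(-14 - 12\right) + 85\right) = -24134 + 40 \cdot 117 \left(-26 + 85\right) = -24134 + 40 \cdot 117 \cdot 59 = -24134 + 40 \cdot 6903 = -24134 + 276120 = 251986$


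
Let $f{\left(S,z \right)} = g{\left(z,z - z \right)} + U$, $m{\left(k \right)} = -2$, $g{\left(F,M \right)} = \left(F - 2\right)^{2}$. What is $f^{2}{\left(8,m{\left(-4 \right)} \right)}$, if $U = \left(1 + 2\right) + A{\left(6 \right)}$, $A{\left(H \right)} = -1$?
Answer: $324$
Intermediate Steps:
$g{\left(F,M \right)} = \left(-2 + F\right)^{2}$
$U = 2$ ($U = \left(1 + 2\right) - 1 = 3 - 1 = 2$)
$f{\left(S,z \right)} = 2 + \left(-2 + z\right)^{2}$ ($f{\left(S,z \right)} = \left(-2 + z\right)^{2} + 2 = 2 + \left(-2 + z\right)^{2}$)
$f^{2}{\left(8,m{\left(-4 \right)} \right)} = \left(2 + \left(-2 - 2\right)^{2}\right)^{2} = \left(2 + \left(-4\right)^{2}\right)^{2} = \left(2 + 16\right)^{2} = 18^{2} = 324$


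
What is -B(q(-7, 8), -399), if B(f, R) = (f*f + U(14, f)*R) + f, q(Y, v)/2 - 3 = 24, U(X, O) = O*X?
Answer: 298674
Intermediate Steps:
q(Y, v) = 54 (q(Y, v) = 6 + 2*24 = 6 + 48 = 54)
B(f, R) = f + f**2 + 14*R*f (B(f, R) = (f*f + (f*14)*R) + f = (f**2 + (14*f)*R) + f = (f**2 + 14*R*f) + f = f + f**2 + 14*R*f)
-B(q(-7, 8), -399) = -54*(1 + 54 + 14*(-399)) = -54*(1 + 54 - 5586) = -54*(-5531) = -1*(-298674) = 298674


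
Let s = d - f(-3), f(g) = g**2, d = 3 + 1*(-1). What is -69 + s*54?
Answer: -447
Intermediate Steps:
d = 2 (d = 3 - 1 = 2)
s = -7 (s = 2 - 1*(-3)**2 = 2 - 1*9 = 2 - 9 = -7)
-69 + s*54 = -69 - 7*54 = -69 - 378 = -447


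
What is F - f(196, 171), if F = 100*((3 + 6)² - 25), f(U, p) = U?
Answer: 5404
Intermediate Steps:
F = 5600 (F = 100*(9² - 25) = 100*(81 - 25) = 100*56 = 5600)
F - f(196, 171) = 5600 - 1*196 = 5600 - 196 = 5404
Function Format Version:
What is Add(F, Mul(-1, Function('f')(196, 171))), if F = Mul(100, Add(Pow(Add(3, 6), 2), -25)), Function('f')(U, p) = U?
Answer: 5404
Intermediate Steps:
F = 5600 (F = Mul(100, Add(Pow(9, 2), -25)) = Mul(100, Add(81, -25)) = Mul(100, 56) = 5600)
Add(F, Mul(-1, Function('f')(196, 171))) = Add(5600, Mul(-1, 196)) = Add(5600, -196) = 5404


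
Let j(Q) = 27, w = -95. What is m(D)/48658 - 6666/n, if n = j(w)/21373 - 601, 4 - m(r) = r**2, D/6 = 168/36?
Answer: 1730600925291/156254778517 ≈ 11.076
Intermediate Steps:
D = 28 (D = 6*(168/36) = 6*(168*(1/36)) = 6*(14/3) = 28)
m(r) = 4 - r**2
n = -12845146/21373 (n = 27/21373 - 601 = -12845146/21373 ≈ -601.00)
m(D)/48658 - 6666/n = (4 - 1*28**2)/48658 - 6666/(-12845146/21373) = (4 - 1*784)*(1/48658) - 6666*(-21373/12845146) = (4 - 784)*(1/48658) + 71236209/6422573 = -780*1/48658 + 71236209/6422573 = -390/24329 + 71236209/6422573 = 1730600925291/156254778517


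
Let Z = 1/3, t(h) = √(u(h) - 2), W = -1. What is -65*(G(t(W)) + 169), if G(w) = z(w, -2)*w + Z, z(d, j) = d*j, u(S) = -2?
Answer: -34580/3 ≈ -11527.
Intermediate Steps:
t(h) = 2*I (t(h) = √(-2 - 2) = √(-4) = 2*I)
Z = ⅓ ≈ 0.33333
G(w) = ⅓ - 2*w² (G(w) = (w*(-2))*w + ⅓ = (-2*w)*w + ⅓ = -2*w² + ⅓ = ⅓ - 2*w²)
-65*(G(t(W)) + 169) = -65*((⅓ - 2*(2*I)²) + 169) = -65*((⅓ - 2*(-4)) + 169) = -65*((⅓ + 8) + 169) = -65*(25/3 + 169) = -65*532/3 = -34580/3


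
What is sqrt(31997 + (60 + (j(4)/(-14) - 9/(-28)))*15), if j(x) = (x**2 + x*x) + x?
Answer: sqrt(131453)/2 ≈ 181.28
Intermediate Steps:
j(x) = x + 2*x**2 (j(x) = (x**2 + x**2) + x = 2*x**2 + x = x + 2*x**2)
sqrt(31997 + (60 + (j(4)/(-14) - 9/(-28)))*15) = sqrt(31997 + (60 + ((4*(1 + 2*4))/(-14) - 9/(-28)))*15) = sqrt(31997 + (60 + ((4*(1 + 8))*(-1/14) - 9*(-1/28)))*15) = sqrt(31997 + (60 + ((4*9)*(-1/14) + 9/28))*15) = sqrt(31997 + (60 + (36*(-1/14) + 9/28))*15) = sqrt(31997 + (60 + (-18/7 + 9/28))*15) = sqrt(31997 + (60 - 9/4)*15) = sqrt(31997 + (231/4)*15) = sqrt(31997 + 3465/4) = sqrt(131453/4) = sqrt(131453)/2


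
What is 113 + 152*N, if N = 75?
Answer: 11513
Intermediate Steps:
113 + 152*N = 113 + 152*75 = 113 + 11400 = 11513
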